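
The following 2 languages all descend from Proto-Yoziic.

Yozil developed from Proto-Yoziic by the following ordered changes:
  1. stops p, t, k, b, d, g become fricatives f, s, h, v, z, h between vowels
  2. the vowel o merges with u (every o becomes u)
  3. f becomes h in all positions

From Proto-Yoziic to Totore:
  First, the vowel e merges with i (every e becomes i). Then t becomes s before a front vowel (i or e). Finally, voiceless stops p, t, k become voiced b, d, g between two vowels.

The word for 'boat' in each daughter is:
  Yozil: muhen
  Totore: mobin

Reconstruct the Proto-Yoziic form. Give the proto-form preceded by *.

*mopen

Position 4: Yozil has e, Totore has i. Yozil preserves e here (none of its changes turn any other segment into e), so the proto-segment is *e.
Position 2: Yozil has u, Totore has o. Totore preserves o here (none of its changes turn any other segment into o), so the proto-segment is *o.
Verify the candidate proto-form against each daughter:
Yozil: *mopen
  mopen → mofen   [intervocalic lenition]
  mofen → mufen   [vowel merger]
  mufen → muhen   [unconditioned shift]
  giving Yozil muhen.
Totore: start from *mopen.
  rule 1 (vowel merger): mopen → mopin
  rule 2: no change — mopin
  rule 3 (intervocalic voicing): mopin → mobin
  ⇒ Totore mobin
No other proto-form is consistent with every reflex, so the reconstruction is *mopen.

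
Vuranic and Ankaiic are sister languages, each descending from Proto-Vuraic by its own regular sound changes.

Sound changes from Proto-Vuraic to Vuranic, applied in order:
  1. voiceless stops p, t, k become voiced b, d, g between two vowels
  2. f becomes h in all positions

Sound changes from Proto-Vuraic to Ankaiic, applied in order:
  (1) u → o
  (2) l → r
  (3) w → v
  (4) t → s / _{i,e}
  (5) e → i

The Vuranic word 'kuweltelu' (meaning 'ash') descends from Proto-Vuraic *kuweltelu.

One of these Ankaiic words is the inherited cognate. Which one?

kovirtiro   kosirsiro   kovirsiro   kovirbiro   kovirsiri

kovirsiro

Ankaiic: start from *kuweltelu.
  rule 1 (vowel merger): kuweltelu → koweltelo
  rule 2 (unconditioned shift): koweltelo → kowertero
  rule 3 (unconditioned shift): kowertero → kovertero
  rule 4 (palatalisation): kovertero → koversero
  rule 5 (vowel merger): koversero → kovirsiro
  ⇒ Ankaiic kovirsiro
The other candidates each miss or misapply at least one Ankaiic change.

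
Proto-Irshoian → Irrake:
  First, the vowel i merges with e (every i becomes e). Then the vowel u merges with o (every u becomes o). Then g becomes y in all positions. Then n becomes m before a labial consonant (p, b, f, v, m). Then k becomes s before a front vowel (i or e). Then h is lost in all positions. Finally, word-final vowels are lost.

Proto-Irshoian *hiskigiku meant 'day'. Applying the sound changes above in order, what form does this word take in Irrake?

esseyek

Irrake: *hiskigiku
  hiskigiku → heskegeku   [vowel merger]
  heskegeku → heskegeko   [vowel merger]
  heskegeko → heskeyeko   [unconditioned shift]
  heskeyeko (rule 4 does not apply)
  heskeyeko → hesseyeko   [palatalisation]
  hesseyeko → esseyeko   [h-loss]
  esseyeko → esseyek   [apocope]
  giving Irrake esseyek.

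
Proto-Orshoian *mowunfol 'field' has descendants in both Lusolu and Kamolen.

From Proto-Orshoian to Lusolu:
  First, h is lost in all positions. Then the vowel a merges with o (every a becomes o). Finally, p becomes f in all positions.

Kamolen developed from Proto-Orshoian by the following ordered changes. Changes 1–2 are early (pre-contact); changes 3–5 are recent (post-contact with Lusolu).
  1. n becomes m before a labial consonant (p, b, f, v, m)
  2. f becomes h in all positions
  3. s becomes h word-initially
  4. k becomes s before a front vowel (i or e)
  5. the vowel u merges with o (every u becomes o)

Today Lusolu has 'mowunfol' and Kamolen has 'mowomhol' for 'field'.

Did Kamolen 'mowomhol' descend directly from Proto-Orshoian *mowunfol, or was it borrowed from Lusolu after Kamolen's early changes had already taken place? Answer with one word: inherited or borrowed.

If inherited, *mowunfol would pass through all of Kamolen's changes:
Kamolen: start from *mowunfol.
  rule 1 (nasal place assimilation): mowunfol → mowumfol
  rule 2 (unconditioned shift): mowumfol → mowumhol
  rule 3: no change — mowumhol
  rule 4: no change — mowumhol
  rule 5 (vowel merger): mowumhol → mowomhol
  ⇒ Kamolen mowomhol
If borrowed from Lusolu 'mowunfol' after the early changes, it would undergo only the recent ones:
  rule 3 (debuccalisation): no change (mowunfol)
  rule 4 (palatalisation): no change (mowunfol)
  rule 5 (vowel merger): mowunfol → mowonfol
  ⇒ as a loan: mowonfol
Kamolen 'mowomhol' matches the inherited outcome exactly, so it is an inherited cognate, not a loan.

inherited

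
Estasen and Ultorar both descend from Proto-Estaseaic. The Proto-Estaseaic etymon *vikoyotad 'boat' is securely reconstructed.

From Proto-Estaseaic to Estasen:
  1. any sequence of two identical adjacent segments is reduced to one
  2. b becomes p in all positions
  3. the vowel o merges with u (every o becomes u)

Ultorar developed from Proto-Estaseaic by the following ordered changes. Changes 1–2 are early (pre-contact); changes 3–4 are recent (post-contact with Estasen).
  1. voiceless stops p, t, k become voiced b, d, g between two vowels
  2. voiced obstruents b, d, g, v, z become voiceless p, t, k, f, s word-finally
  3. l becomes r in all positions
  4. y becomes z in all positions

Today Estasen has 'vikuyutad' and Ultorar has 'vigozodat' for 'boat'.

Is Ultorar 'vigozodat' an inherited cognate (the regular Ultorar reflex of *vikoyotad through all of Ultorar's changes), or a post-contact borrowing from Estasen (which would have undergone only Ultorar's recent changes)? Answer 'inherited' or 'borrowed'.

inherited

If inherited, *vikoyotad would pass through all of Ultorar's changes:
Ultorar: start from *vikoyotad.
  rule 1 (intervocalic voicing): vikoyotad → vigoyodad
  rule 2 (final devoicing): vigoyodad → vigoyodat
  rule 3: no change — vigoyodat
  rule 4 (unconditioned shift): vigoyodat → vigozodat
  ⇒ Ultorar vigozodat
If borrowed from Estasen 'vikuyutad' after the early changes, it would undergo only the recent ones:
  rule 3 (unconditioned shift): no change (vikuyutad)
  rule 4 (unconditioned shift): vikuyutad → vikuzutad
  ⇒ as a loan: vikuzutad
Ultorar 'vigozodat' matches the inherited outcome exactly, so it is an inherited cognate, not a loan.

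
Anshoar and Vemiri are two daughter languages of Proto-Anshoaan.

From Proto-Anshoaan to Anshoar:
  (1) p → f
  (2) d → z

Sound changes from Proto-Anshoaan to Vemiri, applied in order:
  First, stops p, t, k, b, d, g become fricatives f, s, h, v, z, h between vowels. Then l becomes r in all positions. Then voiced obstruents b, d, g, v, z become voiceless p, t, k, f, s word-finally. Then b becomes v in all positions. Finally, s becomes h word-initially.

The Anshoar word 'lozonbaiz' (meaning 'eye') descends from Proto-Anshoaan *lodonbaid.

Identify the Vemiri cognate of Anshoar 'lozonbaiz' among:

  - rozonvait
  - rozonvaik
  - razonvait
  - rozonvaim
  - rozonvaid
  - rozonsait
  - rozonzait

Vemiri: start from *lodonbaid.
  rule 1 (intervocalic lenition): lodonbaid → lozonbaid
  rule 2 (unconditioned shift): lozonbaid → rozonbaid
  rule 3 (final devoicing): rozonbaid → rozonbait
  rule 4 (unconditioned shift): rozonbait → rozonvait
  rule 5: no change — rozonvait
  ⇒ Vemiri rozonvait
Among the options, 'rozonvait' alone shows every Vemiri change applied in order.

rozonvait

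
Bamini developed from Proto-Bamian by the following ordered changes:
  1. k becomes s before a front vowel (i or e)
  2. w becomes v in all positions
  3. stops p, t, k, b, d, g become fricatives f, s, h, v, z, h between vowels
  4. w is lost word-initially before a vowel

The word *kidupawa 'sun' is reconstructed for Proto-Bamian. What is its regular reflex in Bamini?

Bamini: *kidupawa > sidupawa > sidupava > sizufava  (by palatalisation, unconditioned shift, intervocalic lenition)

sizufava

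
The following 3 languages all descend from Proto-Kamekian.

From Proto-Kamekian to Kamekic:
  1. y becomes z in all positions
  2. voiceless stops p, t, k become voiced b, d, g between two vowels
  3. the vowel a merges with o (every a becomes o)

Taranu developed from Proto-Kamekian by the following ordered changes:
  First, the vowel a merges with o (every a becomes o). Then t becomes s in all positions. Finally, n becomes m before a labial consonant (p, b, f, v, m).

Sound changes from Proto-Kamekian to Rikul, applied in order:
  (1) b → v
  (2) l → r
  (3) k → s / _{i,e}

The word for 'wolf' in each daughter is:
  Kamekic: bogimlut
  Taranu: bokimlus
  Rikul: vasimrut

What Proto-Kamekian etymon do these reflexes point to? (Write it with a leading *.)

*bakimlut

Position 8: Kamekic has t, Taranu has s, Rikul has t. Kamekic preserves t here (none of its changes turn any other segment into t), so the proto-segment is *t.
Position 3: Kamekic has g, Taranu has k, Rikul has s. Taranu preserves k here (none of its changes turn any other segment into k), so the proto-segment is *k.
This points to *bakimlut. Verify forward in each daughter:
Kamekic: *bakimlut
  bakimlut (rule 1 does not apply)
  bakimlut → bagimlut   [intervocalic voicing]
  bagimlut → bogimlut   [vowel merger]
  giving Kamekic bogimlut.
Taranu: start from *bakimlut.
  rule 1 (vowel merger): bakimlut → bokimlut
  rule 2 (unconditioned shift): bokimlut → bokimlus
  rule 3: no change — bokimlus
  ⇒ Taranu bokimlus
Rikul: *bakimlut
  bakimlut → vakimlut   [unconditioned shift]
  vakimlut → vakimrut   [unconditioned shift]
  vakimrut → vasimrut   [palatalisation]
  giving Rikul vasimrut.
No other proto-form is consistent with every reflex, so the reconstruction is *bakimlut.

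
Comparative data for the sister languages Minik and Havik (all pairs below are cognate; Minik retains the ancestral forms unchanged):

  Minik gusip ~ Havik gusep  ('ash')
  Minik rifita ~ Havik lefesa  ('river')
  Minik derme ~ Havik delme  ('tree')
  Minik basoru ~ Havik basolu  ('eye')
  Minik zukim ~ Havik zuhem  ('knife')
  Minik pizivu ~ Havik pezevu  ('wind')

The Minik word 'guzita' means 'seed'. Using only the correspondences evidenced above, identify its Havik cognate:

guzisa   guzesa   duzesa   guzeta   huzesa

guzesa

rifita ~ lefesa, pizivu ~ pezevu — Minik i corresponds to Havik e after a consonant, before a consonant other than r, m, n, p, b, f, v.
rifita ~ lefesa — Minik t corresponds to Havik s between vowels (before a back vowel).
Applying these to Minik 'guzita':
  guzita → guzeta   (i→e after a consonant, before a consonant other than r, m, n, p, b, f, v)
  guzeta → guzesa   (t→s between vowels (before a back vowel))
So the Havik cognate is 'guzesa'.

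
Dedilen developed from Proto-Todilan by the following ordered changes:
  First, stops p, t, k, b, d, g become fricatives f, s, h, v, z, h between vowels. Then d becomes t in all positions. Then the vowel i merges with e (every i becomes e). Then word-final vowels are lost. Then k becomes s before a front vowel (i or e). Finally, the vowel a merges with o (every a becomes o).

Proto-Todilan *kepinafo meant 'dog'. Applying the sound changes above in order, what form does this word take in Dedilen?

Dedilen: start from *kepinafo.
  rule 1 (intervocalic lenition): kepinafo → kefinafo
  rule 2: no change — kefinafo
  rule 3 (vowel merger): kefinafo → kefenafo
  rule 4 (apocope): kefenafo → kefenaf
  rule 5 (palatalisation): kefenaf → sefenaf
  rule 6 (vowel merger): sefenaf → sefenof
  ⇒ Dedilen sefenof

sefenof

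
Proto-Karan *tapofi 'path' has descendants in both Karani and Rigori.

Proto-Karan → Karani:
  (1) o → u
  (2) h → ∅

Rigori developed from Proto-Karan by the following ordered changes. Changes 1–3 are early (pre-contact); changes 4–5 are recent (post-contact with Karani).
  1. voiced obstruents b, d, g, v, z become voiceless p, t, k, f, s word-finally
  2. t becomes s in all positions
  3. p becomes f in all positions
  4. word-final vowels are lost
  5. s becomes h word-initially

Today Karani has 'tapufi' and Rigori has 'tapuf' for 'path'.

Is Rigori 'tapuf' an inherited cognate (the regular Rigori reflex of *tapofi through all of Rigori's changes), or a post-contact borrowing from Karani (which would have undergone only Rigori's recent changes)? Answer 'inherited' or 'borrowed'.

If inherited, *tapofi would pass through all of Rigori's changes:
Rigori: *tapofi > sapofi > safofi > safof > hafof  (by unconditioned shift, unconditioned shift, apocope, debuccalisation)
If borrowed from Karani 'tapufi' after the early changes, it would undergo only the recent ones:
  rule 4 (apocope): tapufi → tapuf
  rule 5 (debuccalisation): no change (tapuf)
  ⇒ as a loan: tapuf
Rigori 'tapuf' matches the loan outcome 'tapuf', not the inherited 'hafof' — it skipped the early Rigori changes, so it was borrowed from Karani.

borrowed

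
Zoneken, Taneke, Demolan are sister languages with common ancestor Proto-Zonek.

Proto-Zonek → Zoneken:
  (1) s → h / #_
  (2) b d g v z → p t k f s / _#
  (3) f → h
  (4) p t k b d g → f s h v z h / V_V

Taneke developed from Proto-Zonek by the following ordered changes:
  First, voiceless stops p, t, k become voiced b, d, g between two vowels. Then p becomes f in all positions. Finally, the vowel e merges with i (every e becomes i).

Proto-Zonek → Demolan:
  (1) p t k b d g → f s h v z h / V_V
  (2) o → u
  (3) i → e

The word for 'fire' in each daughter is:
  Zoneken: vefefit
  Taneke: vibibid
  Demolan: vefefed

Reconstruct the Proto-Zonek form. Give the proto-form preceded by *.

Position 7: Zoneken has t, Taneke has d, Demolan has d. Demolan preserves d here (none of its changes turn any other segment into d), so the proto-segment is *d.
Position 2: Zoneken has e, Taneke has i, Demolan has e. Zoneken preserves e here (none of its changes turn any other segment into e), so the proto-segment is *e.
Position 6: Zoneken has i, Taneke has i, Demolan has e. Zoneken preserves i here (none of its changes turn any other segment into i), so the proto-segment is *i.
Verify the candidate proto-form against each daughter:
Zoneken: *vepepid > vepepit > vefefit  (by final devoicing, intervocalic lenition)
Taneke: *vepepid > vebebid > vibibid  (by intervocalic voicing, vowel merger)
Demolan: *vepepid > vefefid > vefefed  (by intervocalic lenition, vowel merger)
Only *vepepid yields all of Zoneken vefefit, Taneke vibibid, Demolan vefefed.

*vepepid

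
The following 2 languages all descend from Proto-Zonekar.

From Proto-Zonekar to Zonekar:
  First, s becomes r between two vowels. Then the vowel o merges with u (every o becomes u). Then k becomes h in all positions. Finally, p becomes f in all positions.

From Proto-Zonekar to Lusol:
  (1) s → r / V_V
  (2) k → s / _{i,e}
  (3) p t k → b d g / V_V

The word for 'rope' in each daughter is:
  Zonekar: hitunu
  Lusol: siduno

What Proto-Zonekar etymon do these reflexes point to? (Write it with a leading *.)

*kituno

Position 3: Zonekar has t, Lusol has d. Zonekar preserves t here (none of its changes turn any other segment into t), so the proto-segment is *t.
Position 6: Zonekar has u, Lusol has o. Lusol preserves o here (none of its changes turn any other segment into o), so the proto-segment is *o.
Position 1: Zonekar has h, Lusol has s. Taking the neighbouring segments as reconstructed: Zonekar h could go back to *k or *h; Lusol s could go back to *k or *s — the one source consistent with every daughter is *k.
This points to *kituno. Verify forward in each daughter:
Zonekar: *kituno
  kituno (rule 1 does not apply)
  kituno → kitunu   [vowel merger]
  kitunu → hitunu   [unconditioned shift]
  hitunu (rule 4 does not apply)
  giving Zonekar hitunu.
Lusol: *kituno > situno > siduno  (by palatalisation, intervocalic voicing)
*kituno is the unique common source.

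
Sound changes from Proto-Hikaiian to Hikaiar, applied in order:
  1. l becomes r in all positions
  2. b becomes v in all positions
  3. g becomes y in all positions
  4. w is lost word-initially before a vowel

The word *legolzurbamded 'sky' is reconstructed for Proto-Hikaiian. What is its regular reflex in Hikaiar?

Hikaiar: start from *legolzurbamded.
  rule 1 (unconditioned shift): legolzurbamded → regorzurbamded
  rule 2 (unconditioned shift): regorzurbamded → regorzurvamded
  rule 3 (unconditioned shift): regorzurvamded → reyorzurvamded
  rule 4: no change — reyorzurvamded
  ⇒ Hikaiar reyorzurvamded

reyorzurvamded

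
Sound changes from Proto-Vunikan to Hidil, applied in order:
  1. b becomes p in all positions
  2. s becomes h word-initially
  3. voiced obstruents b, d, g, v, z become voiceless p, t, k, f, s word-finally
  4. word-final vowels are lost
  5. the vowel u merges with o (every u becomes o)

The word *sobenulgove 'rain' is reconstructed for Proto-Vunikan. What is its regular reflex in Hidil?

Hidil: *sobenulgove > sopenulgove > hopenulgove > hopenulgov > hopenolgov  (by unconditioned shift, debuccalisation, apocope, vowel merger)

hopenolgov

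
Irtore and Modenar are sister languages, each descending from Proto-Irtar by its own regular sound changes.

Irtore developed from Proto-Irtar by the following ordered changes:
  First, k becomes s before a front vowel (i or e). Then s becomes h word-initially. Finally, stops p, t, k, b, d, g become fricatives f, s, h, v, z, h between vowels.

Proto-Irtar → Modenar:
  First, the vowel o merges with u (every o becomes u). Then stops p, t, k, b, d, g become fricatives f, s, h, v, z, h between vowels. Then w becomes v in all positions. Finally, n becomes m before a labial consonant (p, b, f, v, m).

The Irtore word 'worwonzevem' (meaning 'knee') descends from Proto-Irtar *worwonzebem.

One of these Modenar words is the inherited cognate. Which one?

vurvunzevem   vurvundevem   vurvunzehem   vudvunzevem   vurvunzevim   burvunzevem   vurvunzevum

vurvunzevem

Modenar: *worwonzebem
  worwonzebem → wurwunzebem   [vowel merger]
  wurwunzebem → wurwunzevem   [intervocalic lenition]
  wurwunzevem → vurvunzevem   [unconditioned shift]
  vurvunzevem (rule 4 does not apply)
  giving Modenar vurvunzevem.
The other candidates each miss or misapply at least one Modenar change.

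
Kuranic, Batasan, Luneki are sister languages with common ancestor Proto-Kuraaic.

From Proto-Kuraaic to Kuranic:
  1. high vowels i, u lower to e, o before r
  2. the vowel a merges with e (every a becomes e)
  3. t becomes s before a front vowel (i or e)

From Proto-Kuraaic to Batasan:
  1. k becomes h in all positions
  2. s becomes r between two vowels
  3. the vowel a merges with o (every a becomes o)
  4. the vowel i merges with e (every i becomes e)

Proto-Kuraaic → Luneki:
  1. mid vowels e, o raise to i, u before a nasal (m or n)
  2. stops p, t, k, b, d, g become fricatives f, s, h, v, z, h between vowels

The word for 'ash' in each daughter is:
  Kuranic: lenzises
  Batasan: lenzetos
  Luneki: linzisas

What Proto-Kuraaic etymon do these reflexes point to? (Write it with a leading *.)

Position 7: Kuranic has e, Batasan has o, Luneki has a. Luneki preserves a here (none of its changes turn any other segment into a), so the proto-segment is *a.
Position 5: Kuranic has i, Batasan has e, Luneki has i. Kuranic preserves i here (none of its changes turn any other segment into i), so the proto-segment is *i.
Position 6: Kuranic has s, Batasan has t, Luneki has s. Batasan preserves t here (none of its changes turn any other segment into t), so the proto-segment is *t.
This points to *lenzitas. Verify forward in each daughter:
Kuranic: *lenzitas > lenzites > lenzises  (by vowel merger, palatalisation)
Batasan: *lenzitas > lenzitos > lenzetos  (by vowel merger, vowel merger)
Luneki: *lenzitas > linzitas > linzisas  (by pre-nasal raising, intervocalic lenition)
*lenzitas is the unique common source.

*lenzitas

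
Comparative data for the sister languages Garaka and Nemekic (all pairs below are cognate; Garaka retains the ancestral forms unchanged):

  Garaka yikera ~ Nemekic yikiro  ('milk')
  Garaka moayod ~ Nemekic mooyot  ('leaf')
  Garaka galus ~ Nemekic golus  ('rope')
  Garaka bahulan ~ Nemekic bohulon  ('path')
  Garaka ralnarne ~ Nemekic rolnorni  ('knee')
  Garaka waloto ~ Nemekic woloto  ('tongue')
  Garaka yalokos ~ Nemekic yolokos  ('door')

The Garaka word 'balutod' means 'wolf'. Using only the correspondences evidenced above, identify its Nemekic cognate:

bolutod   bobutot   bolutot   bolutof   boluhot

galus ~ golus, bahulan ~ bohulon — Garaka a corresponds to Nemekic o after a consonant, before a consonant other than r, m, n, p, b, f, v.
moayod ~ mooyot — Garaka d corresponds to Nemekic t word-finally.
Applying these to Garaka 'balutod':
  balutod → bolutod   (a→o after a consonant, before a consonant other than r, m, n, p, b, f, v)
  bolutod → bolutot   (d→t word-finally)
So the Nemekic cognate is 'bolutot'.

bolutot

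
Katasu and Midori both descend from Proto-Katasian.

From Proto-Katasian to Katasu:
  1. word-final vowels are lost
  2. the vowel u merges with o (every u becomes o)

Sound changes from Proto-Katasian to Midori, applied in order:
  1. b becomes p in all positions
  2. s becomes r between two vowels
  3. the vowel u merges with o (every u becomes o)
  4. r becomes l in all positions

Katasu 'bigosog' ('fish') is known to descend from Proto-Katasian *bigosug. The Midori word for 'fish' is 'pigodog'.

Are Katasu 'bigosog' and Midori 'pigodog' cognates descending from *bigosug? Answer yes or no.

no

Derive the expected Midori reflex of *bigosug:
Midori: start from *bigosug.
  rule 1 (unconditioned shift): bigosug → pigosug
  rule 2 (rhotacism): pigosug → pigorug
  rule 3 (vowel merger): pigorug → pigorog
  rule 4 (unconditioned shift): pigorog → pigolog
  ⇒ Midori pigolog
The regular Midori reflex would be 'pigolog', but the attested form is 'pigodog'. The correspondence is irregular, so they are not cognates (the Midori form has a different source).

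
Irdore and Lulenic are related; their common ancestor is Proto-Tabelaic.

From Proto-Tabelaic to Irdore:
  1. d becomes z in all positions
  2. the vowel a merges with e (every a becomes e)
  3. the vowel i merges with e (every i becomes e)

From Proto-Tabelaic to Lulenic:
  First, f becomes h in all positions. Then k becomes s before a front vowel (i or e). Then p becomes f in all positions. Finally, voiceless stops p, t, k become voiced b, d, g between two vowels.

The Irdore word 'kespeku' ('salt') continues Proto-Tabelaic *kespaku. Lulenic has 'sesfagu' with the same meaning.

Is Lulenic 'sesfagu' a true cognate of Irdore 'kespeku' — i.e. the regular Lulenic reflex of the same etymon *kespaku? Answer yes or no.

yes

Derive the expected Lulenic reflex of *kespaku:
Lulenic: start from *kespaku.
  rule 1: no change — kespaku
  rule 2 (palatalisation): kespaku → sespaku
  rule 3 (unconditioned shift): sespaku → sesfaku
  rule 4 (intervocalic voicing): sesfaku → sesfagu
  ⇒ Lulenic sesfagu
Lulenic 'sesfagu' matches the regular reflex exactly, so the pair is cognate.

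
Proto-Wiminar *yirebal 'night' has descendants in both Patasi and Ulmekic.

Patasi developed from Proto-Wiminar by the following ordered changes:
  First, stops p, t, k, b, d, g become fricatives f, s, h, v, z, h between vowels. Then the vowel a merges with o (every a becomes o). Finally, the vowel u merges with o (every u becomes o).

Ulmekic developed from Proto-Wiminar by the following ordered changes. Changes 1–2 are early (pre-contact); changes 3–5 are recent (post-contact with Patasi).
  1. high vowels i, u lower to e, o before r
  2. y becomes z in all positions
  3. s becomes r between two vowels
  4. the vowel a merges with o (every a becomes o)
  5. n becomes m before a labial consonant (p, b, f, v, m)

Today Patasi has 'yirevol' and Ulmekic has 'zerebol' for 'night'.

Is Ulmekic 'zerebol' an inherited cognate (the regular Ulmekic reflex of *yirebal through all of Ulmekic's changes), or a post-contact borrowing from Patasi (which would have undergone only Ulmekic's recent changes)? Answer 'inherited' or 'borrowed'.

inherited

If inherited, *yirebal would pass through all of Ulmekic's changes:
Ulmekic: *yirebal > yerebal > zerebal > zerebol  (by pre-rhotic lowering, unconditioned shift, vowel merger)
If borrowed from Patasi 'yirevol' after the early changes, it would undergo only the recent ones:
  rule 3 (rhotacism): no change (yirevol)
  rule 4 (vowel merger): no change (yirevol)
  rule 5 (nasal place assimilation): no change (yirevol)
  ⇒ as a loan: yirevol
Ulmekic 'zerebol' matches the inherited outcome exactly, so it is an inherited cognate, not a loan.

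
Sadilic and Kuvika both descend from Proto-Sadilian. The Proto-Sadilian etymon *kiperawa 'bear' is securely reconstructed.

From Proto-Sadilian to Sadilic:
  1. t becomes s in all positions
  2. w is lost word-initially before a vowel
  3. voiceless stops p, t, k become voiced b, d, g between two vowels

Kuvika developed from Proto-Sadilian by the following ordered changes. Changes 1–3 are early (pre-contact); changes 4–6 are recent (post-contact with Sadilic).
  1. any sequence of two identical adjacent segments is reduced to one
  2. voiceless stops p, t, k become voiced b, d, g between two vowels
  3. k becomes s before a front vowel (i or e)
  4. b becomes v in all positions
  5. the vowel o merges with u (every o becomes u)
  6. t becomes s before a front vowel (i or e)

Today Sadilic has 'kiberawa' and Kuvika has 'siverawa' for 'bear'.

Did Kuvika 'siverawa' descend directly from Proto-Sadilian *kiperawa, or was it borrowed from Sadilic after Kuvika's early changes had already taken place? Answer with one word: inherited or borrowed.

inherited

If inherited, *kiperawa would pass through all of Kuvika's changes:
Kuvika: start from *kiperawa.
  rule 1: no change — kiperawa
  rule 2 (intervocalic voicing): kiperawa → kiberawa
  rule 3 (palatalisation): kiberawa → siberawa
  rule 4 (unconditioned shift): siberawa → siverawa
  rule 5: no change — siverawa
  rule 6: no change — siverawa
  ⇒ Kuvika siverawa
If borrowed from Sadilic 'kiberawa' after the early changes, it would undergo only the recent ones:
  rule 4 (unconditioned shift): kiberawa → kiverawa
  rule 5 (vowel merger): no change (kiverawa)
  rule 6 (palatalisation): no change (kiverawa)
  ⇒ as a loan: kiverawa
Kuvika 'siverawa' matches the inherited outcome exactly, so it is an inherited cognate, not a loan.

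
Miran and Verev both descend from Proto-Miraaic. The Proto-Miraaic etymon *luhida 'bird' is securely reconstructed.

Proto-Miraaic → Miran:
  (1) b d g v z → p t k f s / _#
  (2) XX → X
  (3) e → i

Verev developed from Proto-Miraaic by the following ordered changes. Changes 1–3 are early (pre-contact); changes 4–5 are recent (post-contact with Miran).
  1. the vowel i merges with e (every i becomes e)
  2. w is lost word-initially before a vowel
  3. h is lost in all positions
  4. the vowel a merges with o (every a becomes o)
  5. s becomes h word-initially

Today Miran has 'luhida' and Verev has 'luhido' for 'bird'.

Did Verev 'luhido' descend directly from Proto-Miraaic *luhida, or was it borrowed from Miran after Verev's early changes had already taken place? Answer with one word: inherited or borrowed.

If inherited, *luhida would pass through all of Verev's changes:
Verev: *luhida
  luhida → luheda   [vowel merger]
  luheda (rule 2 does not apply)
  luheda → lueda   [h-loss]
  lueda → luedo   [vowel merger]
  luedo (rule 5 does not apply)
  giving Verev luedo.
If borrowed from Miran 'luhida' after the early changes, it would undergo only the recent ones:
  rule 4 (vowel merger): luhida → luhido
  rule 5 (debuccalisation): no change (luhido)
  ⇒ as a loan: luhido
Verev 'luhido' matches the loan outcome 'luhido', not the inherited 'luedo' — it skipped the early Verev changes, so it was borrowed from Miran.

borrowed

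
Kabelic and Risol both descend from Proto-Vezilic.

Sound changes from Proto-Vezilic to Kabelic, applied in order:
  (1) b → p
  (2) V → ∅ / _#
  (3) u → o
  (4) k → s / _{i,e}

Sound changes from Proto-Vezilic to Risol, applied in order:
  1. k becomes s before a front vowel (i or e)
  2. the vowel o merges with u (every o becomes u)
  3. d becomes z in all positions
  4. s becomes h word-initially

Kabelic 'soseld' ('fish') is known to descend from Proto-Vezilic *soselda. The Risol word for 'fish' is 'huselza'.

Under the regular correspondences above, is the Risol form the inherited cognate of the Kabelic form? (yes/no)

Derive the expected Risol reflex of *soselda:
Risol: start from *soselda.
  rule 1: no change — soselda
  rule 2 (vowel merger): soselda → suselda
  rule 3 (unconditioned shift): suselda → suselza
  rule 4 (debuccalisation): suselza → huselza
  ⇒ Risol huselza
Risol 'huselza' matches the regular reflex exactly, so the pair is cognate.

yes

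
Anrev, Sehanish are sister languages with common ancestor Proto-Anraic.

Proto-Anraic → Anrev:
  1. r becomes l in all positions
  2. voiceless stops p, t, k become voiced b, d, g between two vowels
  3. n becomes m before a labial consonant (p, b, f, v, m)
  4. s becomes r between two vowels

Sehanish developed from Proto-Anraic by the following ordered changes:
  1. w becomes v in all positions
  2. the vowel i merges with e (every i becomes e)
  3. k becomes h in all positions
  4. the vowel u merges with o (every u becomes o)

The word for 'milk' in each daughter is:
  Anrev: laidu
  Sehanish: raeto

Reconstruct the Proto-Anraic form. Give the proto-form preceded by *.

*raitu

Position 5: Anrev has u, Sehanish has o. Anrev preserves u here (none of its changes turn any other segment into u), so the proto-segment is *u.
Position 4: Anrev has d, Sehanish has t. Sehanish preserves t here (none of its changes turn any other segment into t), so the proto-segment is *t.
Position 1: Anrev has l, Sehanish has r. Sehanish preserves r here (none of its changes turn any other segment into r), so the proto-segment is *r.
This points to *raitu. Verify forward in each daughter:
Anrev: start from *raitu.
  rule 1 (unconditioned shift): raitu → laitu
  rule 2 (intervocalic voicing): laitu → laidu
  rule 3: no change — laidu
  rule 4: no change — laidu
  ⇒ Anrev laidu
Sehanish: *raitu
  raitu (rule 1 does not apply)
  raitu → raetu   [vowel merger]
  raetu (rule 3 does not apply)
  raetu → raeto   [vowel merger]
  giving Sehanish raeto.
*raitu is the unique common source.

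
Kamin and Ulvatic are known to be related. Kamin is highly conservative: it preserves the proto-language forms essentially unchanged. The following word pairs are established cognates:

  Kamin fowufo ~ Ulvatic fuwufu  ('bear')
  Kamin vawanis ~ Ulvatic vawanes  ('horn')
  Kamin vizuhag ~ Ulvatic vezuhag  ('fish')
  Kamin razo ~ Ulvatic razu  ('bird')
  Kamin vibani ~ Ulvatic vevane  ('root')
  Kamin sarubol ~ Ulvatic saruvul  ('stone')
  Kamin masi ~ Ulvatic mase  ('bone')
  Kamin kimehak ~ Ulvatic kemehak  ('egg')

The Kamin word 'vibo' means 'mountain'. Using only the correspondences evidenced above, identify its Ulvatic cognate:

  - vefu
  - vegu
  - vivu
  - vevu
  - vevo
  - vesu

vevu

vibani ~ vevane — Kamin i corresponds to Ulvatic e after a consonant, before a labial obstruent.
sarubol ~ saruvul — Kamin b corresponds to Ulvatic v between vowels (before a back vowel).
fowufo ~ fuwufu, razo ~ razu — Kamin o corresponds to Ulvatic u word-finally.
Applying these to Kamin 'vibo':
  vibo → vebo   (i→e after a consonant, before a labial obstruent)
  vebo → vevo   (b→v between vowels (before a back vowel))
  vevo → vevu   (o→u word-finally)
So the Ulvatic cognate is 'vevu'.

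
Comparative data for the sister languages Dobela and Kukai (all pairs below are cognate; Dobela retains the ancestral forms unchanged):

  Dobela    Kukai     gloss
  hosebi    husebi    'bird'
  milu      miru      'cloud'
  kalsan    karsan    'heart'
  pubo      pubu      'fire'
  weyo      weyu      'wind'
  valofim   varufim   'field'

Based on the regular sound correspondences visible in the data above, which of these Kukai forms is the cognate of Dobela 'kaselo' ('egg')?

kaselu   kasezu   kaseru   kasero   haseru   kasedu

kaseru

valofim ~ varufim — Dobela l corresponds to Kukai r between vowels (before a back vowel).
pubo ~ pubu, weyo ~ weyu — Dobela o corresponds to Kukai u word-finally.
Applying these to Dobela 'kaselo':
  kaselo → kasero   (l→r between vowels (before a back vowel))
  kasero → kaseru   (o→u word-finally)
So the Kukai cognate is 'kaseru'.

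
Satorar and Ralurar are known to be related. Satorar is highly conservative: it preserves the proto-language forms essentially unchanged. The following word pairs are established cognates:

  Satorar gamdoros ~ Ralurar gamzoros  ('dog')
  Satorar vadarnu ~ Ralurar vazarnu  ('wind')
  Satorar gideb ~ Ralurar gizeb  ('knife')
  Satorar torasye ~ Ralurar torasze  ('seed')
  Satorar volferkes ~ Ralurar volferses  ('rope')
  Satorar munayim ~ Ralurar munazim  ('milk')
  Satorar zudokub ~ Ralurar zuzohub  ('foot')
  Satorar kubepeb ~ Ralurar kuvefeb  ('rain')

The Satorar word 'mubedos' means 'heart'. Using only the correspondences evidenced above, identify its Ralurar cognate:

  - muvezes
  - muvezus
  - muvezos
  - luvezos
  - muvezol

kubepeb ~ kuvefeb — Satorar b corresponds to Ralurar v between vowels (before a front vowel).
zudokub ~ zuzohub — Satorar d corresponds to Ralurar z between vowels (before a back vowel).
Applying these to Satorar 'mubedos':
  mubedos → muvedos   (b→v between vowels (before a front vowel))
  muvedos → muvezos   (d→z between vowels (before a back vowel))
So the Ralurar cognate is 'muvezos'.

muvezos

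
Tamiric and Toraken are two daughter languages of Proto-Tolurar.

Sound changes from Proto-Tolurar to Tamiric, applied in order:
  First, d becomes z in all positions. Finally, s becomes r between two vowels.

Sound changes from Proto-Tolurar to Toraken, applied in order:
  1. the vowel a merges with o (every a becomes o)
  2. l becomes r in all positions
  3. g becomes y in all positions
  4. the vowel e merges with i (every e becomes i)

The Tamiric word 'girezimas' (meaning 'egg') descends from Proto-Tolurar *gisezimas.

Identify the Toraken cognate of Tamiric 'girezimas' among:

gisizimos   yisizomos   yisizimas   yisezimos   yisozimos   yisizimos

yisizimos

Toraken: *gisezimas > gisezimos > yisezimos > yisizimos  (by vowel merger, unconditioned shift, vowel merger)
The other candidates each miss or misapply at least one Toraken change.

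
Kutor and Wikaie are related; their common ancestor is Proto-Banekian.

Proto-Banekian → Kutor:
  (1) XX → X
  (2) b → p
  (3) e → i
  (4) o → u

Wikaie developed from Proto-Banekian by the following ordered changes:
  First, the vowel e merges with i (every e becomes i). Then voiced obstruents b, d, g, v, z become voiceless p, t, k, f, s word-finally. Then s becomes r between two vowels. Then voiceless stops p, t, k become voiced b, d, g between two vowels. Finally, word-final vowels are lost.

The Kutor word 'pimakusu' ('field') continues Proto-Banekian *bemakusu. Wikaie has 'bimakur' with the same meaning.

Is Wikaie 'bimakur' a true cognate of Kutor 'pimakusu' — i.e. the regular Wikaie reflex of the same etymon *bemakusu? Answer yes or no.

Derive the expected Wikaie reflex of *bemakusu:
Wikaie: *bemakusu > bimakusu > bimakuru > bimaguru > bimagur  (by vowel merger, rhotacism, intervocalic voicing, apocope)
The regular Wikaie reflex would be 'bimagur', but the attested form is 'bimakur'. The correspondence is irregular, so they are not cognates (the Wikaie form has a different source).

no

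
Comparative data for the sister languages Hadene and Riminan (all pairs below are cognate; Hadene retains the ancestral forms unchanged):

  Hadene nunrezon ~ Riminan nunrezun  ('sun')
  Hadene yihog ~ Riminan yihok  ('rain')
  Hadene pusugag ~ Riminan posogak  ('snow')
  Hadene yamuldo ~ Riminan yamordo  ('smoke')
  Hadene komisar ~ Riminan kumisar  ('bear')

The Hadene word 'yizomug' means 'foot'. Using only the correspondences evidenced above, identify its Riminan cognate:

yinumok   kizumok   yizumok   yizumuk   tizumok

yizumok

komisar ~ kumisar — Hadene o corresponds to Riminan u after a consonant, before a nasal.
pusugag ~ posogak, yamuldo ~ yamordo — Hadene u corresponds to Riminan o after a consonant, before a consonant other than r, m, n, p, b, f, v.
yihog ~ yihok, pusugag ~ posogak — Hadene g corresponds to Riminan k word-finally.
Applying these to Hadene 'yizomug':
  yizomug → yizumug   (o→u after a consonant, before a nasal)
  yizumug → yizumog   (u→o after a consonant, before a consonant other than r, m, n, p, b, f, v)
  yizumog → yizumok   (g→k word-finally)
So the Riminan cognate is 'yizumok'.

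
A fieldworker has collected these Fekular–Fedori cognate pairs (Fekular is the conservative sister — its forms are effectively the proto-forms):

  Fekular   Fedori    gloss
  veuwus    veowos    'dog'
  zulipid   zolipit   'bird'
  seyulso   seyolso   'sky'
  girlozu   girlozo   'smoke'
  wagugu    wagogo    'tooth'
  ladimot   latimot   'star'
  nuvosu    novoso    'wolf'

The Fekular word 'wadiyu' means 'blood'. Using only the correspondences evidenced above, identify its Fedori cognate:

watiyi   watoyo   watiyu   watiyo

ladimot ~ latimot — Fekular d corresponds to Fedori t between vowels (before a front vowel).
girlozu ~ girlozo, wagugu ~ wagogo — Fekular u corresponds to Fedori o word-finally.
Applying these to Fekular 'wadiyu':
  wadiyu → watiyu   (d→t between vowels (before a front vowel))
  watiyu → watiyo   (u→o word-finally)
So the Fedori cognate is 'watiyo'.

watiyo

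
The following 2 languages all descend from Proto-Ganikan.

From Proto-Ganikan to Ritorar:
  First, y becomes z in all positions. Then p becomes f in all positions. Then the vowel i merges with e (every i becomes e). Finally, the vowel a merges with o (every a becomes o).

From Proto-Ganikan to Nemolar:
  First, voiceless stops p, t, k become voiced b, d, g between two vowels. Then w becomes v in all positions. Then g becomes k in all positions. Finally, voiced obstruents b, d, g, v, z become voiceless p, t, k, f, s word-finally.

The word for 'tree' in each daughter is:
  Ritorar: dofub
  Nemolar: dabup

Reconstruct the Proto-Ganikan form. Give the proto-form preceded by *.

Position 2: Ritorar has o, Nemolar has a. Nemolar preserves a here (none of its changes turn any other segment into a), so the proto-segment is *a.
Position 3: Ritorar has f, Nemolar has b. Taking the neighbouring segments as reconstructed: Ritorar f could go back to *p or *f; Nemolar b could go back to *p or *b — the one source consistent with every daughter is *p.
Position 5: Ritorar has b, Nemolar has p. Ritorar preserves b here (none of its changes turn any other segment into b), so the proto-segment is *b.
The remaining positions agree across the daughters. Check the candidate against every language:
Ritorar: start from *dapub.
  rule 1: no change — dapub
  rule 2 (unconditioned shift): dapub → dafub
  rule 3: no change — dafub
  rule 4 (vowel merger): dafub → dofub
  ⇒ Ritorar dofub
Nemolar: *dapub > dabub > dabup  (by intervocalic voicing, final devoicing)
*dapub is the unique common source.

*dapub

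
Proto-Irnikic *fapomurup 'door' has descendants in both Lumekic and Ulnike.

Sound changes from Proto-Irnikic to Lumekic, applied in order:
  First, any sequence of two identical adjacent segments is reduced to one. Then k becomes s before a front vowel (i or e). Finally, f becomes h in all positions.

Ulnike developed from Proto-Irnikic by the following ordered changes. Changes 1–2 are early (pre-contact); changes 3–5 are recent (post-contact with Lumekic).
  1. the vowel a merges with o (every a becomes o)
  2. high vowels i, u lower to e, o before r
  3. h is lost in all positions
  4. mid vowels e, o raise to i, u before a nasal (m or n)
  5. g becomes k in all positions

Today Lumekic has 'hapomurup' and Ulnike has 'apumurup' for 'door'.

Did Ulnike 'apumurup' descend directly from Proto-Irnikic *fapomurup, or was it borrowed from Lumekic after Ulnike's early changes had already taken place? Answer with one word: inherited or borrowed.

borrowed

If inherited, *fapomurup would pass through all of Ulnike's changes:
Ulnike: *fapomurup > fopomurup > fopomorup > fopumorup  (by vowel merger, pre-rhotic lowering, pre-nasal raising)
If borrowed from Lumekic 'hapomurup' after the early changes, it would undergo only the recent ones:
  rule 3 (h-loss): hapomurup → apomurup
  rule 4 (pre-nasal raising): apomurup → apumurup
  rule 5 (unconditioned shift): no change (apumurup)
  ⇒ as a loan: apumurup
Ulnike 'apumurup' matches the loan outcome 'apumurup', not the inherited 'fopumorup' — it skipped the early Ulnike changes, so it was borrowed from Lumekic.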